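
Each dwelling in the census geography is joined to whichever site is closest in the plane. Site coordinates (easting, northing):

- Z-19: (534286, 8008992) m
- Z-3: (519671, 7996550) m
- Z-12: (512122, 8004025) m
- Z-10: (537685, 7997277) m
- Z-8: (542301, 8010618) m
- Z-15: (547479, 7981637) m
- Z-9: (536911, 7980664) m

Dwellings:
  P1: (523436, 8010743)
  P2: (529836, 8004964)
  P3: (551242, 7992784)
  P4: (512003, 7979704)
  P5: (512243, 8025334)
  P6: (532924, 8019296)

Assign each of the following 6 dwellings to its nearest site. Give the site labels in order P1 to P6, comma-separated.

Z-19, Z-19, Z-15, Z-3, Z-12, Z-19

P1 → Z-19 (d²=120788501.00)
P2 → Z-19 (d²=36027284.00)
P3 → Z-15 (d²=138415778.00)
P4 → Z-3 (d²=342585940.00)
P5 → Z-12 (d²=454088122.00)
P6 → Z-19 (d²=108027460.00)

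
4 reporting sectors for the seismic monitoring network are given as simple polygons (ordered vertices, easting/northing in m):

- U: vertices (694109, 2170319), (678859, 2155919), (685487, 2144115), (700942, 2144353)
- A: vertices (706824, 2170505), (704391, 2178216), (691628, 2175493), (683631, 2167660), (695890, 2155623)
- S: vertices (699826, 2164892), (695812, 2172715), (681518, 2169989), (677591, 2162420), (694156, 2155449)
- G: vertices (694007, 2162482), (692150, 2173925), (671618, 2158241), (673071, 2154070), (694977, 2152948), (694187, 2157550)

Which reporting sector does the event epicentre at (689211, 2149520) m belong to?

Cast a ray rightward from (689211, 2149520). For each polygon, the edges (by vertex number in listed order) whose endpoints lie on opposite sides of northing = 2149520, where each meets that height, and whether that is right or left of the point:
U: 2–3 at easting≈682452.1 (left), 4–1 at easting≈699582.3 (right) → 1 crossing.
A: no edge straddles that height → 0 crossings.
S: no edge straddles that height → 0 crossings.
G: no edge straddles that height → 0 crossings.
Only U has an odd count, so the point is inside U.

U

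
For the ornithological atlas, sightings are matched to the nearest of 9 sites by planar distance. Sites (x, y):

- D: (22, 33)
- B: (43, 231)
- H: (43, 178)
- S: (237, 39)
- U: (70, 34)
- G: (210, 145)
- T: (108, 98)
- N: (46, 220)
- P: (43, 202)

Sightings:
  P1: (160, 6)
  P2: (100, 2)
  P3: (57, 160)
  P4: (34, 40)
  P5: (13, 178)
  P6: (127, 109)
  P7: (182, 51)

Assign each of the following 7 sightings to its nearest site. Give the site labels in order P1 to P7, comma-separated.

S, U, H, D, H, T, S

P1 → S (d²=7018.00)
P2 → U (d²=1924.00)
P3 → H (d²=520.00)
P4 → D (d²=193.00)
P5 → H (d²=900.00)
P6 → T (d²=482.00)
P7 → S (d²=3169.00)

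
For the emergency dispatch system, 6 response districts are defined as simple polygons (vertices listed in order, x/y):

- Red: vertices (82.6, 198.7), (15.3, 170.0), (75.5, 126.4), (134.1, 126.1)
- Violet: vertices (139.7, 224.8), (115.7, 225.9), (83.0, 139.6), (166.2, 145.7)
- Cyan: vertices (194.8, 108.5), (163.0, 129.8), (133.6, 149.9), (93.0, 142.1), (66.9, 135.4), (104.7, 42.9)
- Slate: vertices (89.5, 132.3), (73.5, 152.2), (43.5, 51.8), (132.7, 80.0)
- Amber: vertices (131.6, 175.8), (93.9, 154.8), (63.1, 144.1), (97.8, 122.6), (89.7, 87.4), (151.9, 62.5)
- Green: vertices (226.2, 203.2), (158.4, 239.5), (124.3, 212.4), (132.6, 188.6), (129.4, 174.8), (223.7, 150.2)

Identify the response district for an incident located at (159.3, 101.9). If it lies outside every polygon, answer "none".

Cyan

Cast a ray rightward from (159.3, 101.9). For each polygon, the edges (by vertex number in listed order) whose endpoints lie on opposite sides of y = 101.9, where each meets that height, and whether that is right or left of the point:
Red: no edge straddles that height → 0 crossings.
Violet: no edge straddles that height → 0 crossings.
Cyan: 5–6 at x≈80.59 (left), 6–1 at x≈185.74 (right) → 1 crossing.
Slate: 2–3 at x≈58.47 (left), 4–1 at x≈114.61 (left) → 0 crossings.
Amber: 4–5 at x≈93.04 (left), 6–1 at x≈144.84 (left) → 0 crossings.
Green: no edge straddles that height → 0 crossings.
Only Cyan has an odd count, so the point is inside Cyan.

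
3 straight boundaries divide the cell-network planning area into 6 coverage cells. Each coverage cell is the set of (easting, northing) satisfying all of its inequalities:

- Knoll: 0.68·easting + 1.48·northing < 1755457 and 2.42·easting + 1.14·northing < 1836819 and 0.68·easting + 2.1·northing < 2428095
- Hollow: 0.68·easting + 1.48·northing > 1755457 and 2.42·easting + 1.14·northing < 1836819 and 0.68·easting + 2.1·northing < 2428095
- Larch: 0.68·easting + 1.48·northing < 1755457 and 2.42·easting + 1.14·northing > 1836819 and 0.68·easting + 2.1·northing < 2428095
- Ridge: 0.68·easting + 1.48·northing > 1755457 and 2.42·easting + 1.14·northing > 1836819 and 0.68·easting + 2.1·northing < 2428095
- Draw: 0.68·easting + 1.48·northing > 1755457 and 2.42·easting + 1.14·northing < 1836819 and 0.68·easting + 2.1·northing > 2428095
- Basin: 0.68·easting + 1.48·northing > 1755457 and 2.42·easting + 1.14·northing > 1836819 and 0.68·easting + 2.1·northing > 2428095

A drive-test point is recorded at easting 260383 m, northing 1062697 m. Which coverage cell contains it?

0.68·260383 + 1.48·1062697 = 1749852.000, which is < 1755457
2.42·260383 + 1.14·1062697 = 1841601.440, which is > 1836819
0.68·260383 + 2.1·1062697 = 2408724.140, which is < 2428095
This sign pattern matches Larch.

Larch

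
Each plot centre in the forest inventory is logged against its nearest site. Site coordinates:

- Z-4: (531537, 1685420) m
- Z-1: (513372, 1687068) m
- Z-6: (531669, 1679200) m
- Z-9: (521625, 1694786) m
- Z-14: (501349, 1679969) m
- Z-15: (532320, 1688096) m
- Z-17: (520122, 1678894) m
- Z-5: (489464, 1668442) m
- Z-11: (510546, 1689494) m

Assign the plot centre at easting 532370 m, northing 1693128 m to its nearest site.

Z-15

Squared distances to each site:
Z-4: 60107153.000; Z-1: 397647604.000; Z-6: 194480585.000; Z-9: 118203989.000; Z-14: 1135461722.000; Z-15: 25323524.000; Z-17: 352620260.000; Z-5: 2450323432.000; Z-11: 489492932.000.
Minimum at Z-15.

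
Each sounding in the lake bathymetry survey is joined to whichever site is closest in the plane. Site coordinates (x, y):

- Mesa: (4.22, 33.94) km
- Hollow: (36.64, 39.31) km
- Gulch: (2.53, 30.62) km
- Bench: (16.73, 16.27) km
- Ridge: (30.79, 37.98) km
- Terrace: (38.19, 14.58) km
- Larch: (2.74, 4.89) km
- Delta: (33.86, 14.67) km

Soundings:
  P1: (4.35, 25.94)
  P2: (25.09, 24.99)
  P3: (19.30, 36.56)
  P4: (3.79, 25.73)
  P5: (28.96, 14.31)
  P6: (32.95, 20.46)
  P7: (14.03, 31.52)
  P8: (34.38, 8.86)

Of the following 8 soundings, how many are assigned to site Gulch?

2

P1 → Gulch
P2 → Bench
P3 → Ridge
P4 → Gulch
P5 → Delta
P6 → Delta
P7 → Mesa
P8 → Delta
2 of the 8 go to Gulch.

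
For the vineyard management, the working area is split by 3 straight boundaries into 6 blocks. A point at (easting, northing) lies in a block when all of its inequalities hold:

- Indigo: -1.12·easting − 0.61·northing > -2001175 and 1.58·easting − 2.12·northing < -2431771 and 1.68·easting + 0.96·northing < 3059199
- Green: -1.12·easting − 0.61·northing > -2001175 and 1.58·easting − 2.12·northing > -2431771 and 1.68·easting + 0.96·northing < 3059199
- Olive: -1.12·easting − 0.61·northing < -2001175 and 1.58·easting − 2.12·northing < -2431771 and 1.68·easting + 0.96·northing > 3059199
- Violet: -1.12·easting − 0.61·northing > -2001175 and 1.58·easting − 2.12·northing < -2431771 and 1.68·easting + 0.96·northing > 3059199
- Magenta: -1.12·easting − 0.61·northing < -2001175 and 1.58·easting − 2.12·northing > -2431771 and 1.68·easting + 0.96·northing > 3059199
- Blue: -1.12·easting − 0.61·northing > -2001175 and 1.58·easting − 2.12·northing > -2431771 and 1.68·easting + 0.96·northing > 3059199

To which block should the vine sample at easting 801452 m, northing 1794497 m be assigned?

-1.12·801452 − 0.61·1794497 = -1992269.410, which is > -2001175
1.58·801452 − 2.12·1794497 = -2538039.480, which is < -2431771
1.68·801452 + 0.96·1794497 = 3069156.480, which is > 3059199
This sign pattern matches Violet.

Violet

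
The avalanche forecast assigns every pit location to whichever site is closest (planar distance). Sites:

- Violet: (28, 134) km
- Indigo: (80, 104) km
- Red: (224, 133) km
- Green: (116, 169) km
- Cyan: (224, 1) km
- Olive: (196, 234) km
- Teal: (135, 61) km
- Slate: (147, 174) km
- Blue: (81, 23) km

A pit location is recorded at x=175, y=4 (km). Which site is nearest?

Cyan

Squared distances to each site:
Violet: 38509.000; Indigo: 19025.000; Red: 19042.000; Green: 30706.000; Cyan: 2410.000; Olive: 53341.000; Teal: 4849.000; Slate: 29684.000; Blue: 9197.000.
Minimum at Cyan.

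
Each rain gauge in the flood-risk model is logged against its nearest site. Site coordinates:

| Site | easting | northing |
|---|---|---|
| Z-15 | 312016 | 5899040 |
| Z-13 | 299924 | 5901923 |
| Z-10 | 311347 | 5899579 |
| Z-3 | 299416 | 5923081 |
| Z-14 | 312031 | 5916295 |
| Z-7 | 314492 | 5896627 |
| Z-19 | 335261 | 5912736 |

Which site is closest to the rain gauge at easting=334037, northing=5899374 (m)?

Squared distances to each site:
Z-15: 485035997.000; Z-13: 1170194170.000; Z-10: 514878125.000; Z-3: 1760635490.000; Z-14: 770584277.000; Z-7: 389553034.000; Z-19: 180041220.000.
Minimum at Z-19.

Z-19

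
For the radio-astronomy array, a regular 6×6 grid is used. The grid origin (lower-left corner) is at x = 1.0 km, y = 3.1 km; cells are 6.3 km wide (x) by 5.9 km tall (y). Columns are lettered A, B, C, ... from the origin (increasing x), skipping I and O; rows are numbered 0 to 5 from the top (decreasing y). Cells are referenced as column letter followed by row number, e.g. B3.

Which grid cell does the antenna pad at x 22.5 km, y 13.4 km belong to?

Column index: ⌊(22.5 − 1.0) / 6.3⌋ = ⌊3.413⌋ = 3 → column D
Row offset from origin: ⌊(13.4 − 3.1) / 5.9⌋ = ⌊1.746⌋ = 1 → row 4 (counted from top)

D4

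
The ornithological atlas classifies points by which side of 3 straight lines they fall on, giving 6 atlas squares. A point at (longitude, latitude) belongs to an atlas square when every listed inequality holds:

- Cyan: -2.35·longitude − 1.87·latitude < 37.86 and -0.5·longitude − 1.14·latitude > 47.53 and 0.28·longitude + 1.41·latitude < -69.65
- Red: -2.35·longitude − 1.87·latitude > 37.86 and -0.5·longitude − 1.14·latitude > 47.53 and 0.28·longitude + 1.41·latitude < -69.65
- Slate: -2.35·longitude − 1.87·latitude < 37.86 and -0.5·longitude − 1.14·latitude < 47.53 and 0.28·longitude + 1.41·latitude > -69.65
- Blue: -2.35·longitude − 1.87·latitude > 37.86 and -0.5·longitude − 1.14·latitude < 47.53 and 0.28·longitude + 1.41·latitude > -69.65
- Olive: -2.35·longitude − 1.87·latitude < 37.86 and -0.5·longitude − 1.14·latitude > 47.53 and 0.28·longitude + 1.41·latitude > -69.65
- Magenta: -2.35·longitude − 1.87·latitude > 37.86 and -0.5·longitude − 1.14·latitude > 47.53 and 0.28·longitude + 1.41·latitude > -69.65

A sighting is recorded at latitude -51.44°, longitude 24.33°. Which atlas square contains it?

Blue

-2.35·24.33 − 1.87·-51.44 = 39.017, which is > 37.86
-0.5·24.33 − 1.14·-51.44 = 46.477, which is < 47.53
0.28·24.33 + 1.41·-51.44 = -65.718, which is > -69.65
This sign pattern matches Blue.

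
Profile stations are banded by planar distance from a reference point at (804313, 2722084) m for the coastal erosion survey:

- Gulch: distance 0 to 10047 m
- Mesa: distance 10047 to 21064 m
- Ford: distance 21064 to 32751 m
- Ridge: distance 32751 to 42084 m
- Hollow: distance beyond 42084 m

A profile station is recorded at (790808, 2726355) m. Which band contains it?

Mesa

Distance = √((790808−804313)² + (2726355−2722084)²) = √(182385025.000 + 18241441.000) = 14164.267 m.
10047 ≤ 14164.267 < 21064 → Mesa.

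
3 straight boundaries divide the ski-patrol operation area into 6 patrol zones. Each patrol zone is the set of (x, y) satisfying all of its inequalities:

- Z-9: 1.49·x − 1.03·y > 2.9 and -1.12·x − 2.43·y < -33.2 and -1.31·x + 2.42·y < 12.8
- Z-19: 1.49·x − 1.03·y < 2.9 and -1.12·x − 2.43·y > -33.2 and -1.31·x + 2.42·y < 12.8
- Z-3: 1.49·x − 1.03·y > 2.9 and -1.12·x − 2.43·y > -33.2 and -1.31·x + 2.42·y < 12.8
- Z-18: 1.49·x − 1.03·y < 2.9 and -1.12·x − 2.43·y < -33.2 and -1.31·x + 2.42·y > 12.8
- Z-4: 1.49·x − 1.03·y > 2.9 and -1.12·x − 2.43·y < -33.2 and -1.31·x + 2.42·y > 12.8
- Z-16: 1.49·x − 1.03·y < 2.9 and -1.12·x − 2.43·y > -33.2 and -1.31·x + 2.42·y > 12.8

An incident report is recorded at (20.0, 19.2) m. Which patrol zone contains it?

1.49·20.0 − 1.03·19.2 = 10.024, which is > 2.9
-1.12·20.0 − 2.43·19.2 = -69.056, which is < -33.2
-1.31·20.0 + 2.42·19.2 = 20.264, which is > 12.8
This sign pattern matches Z-4.

Z-4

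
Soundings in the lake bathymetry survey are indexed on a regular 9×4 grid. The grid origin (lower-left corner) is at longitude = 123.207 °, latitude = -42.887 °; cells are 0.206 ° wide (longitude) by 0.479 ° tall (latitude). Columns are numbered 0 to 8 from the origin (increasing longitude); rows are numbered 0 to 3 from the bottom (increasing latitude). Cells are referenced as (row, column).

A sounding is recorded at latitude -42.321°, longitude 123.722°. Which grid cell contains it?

(1, 2)

Column index: ⌊(123.722 − 123.207) / 0.206⌋ = ⌊2.500⌋ = 2
Row offset from origin: ⌊(-42.321 − -42.887) / 0.479⌋ = ⌊1.182⌋ = 1 → row 1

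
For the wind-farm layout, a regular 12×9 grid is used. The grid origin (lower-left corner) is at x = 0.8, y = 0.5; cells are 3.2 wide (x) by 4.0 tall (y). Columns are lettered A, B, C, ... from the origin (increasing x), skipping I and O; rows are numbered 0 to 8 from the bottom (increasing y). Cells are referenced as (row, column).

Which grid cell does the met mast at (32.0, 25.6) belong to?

(6, K)

Column index: ⌊(32.0 − 0.8) / 3.2⌋ = ⌊9.750⌋ = 9 → column K
Row offset from origin: ⌊(25.6 − 0.5) / 4.0⌋ = ⌊6.275⌋ = 6 → row 6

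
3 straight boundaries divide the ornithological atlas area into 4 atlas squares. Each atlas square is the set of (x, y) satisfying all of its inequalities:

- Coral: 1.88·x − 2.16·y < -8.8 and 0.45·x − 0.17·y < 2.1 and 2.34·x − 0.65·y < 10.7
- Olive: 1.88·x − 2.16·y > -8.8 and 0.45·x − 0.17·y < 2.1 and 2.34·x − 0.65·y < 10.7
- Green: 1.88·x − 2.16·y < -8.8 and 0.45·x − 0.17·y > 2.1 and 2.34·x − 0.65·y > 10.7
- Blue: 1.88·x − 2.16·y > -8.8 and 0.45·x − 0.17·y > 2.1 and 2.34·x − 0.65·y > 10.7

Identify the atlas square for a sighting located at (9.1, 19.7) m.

1.88·9.1 − 2.16·19.7 = -25.444, which is < -8.8
0.45·9.1 − 0.17·19.7 = 0.746, which is < 2.1
2.34·9.1 − 0.65·19.7 = 8.489, which is < 10.7
This sign pattern matches Coral.

Coral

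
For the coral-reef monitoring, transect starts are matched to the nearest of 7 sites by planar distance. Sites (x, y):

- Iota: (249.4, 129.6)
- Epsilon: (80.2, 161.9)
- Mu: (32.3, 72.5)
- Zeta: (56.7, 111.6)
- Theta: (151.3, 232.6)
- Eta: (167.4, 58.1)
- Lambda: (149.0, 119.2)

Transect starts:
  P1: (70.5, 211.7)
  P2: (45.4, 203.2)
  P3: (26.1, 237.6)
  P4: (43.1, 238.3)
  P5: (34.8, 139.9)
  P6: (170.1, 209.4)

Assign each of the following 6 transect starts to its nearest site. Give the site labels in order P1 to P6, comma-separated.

P1 → Epsilon (d²=2574.13)
P2 → Epsilon (d²=2916.73)
P3 → Epsilon (d²=8657.30)
P4 → Epsilon (d²=7213.37)
P5 → Zeta (d²=1280.50)
P6 → Theta (d²=891.68)

Epsilon, Epsilon, Epsilon, Epsilon, Zeta, Theta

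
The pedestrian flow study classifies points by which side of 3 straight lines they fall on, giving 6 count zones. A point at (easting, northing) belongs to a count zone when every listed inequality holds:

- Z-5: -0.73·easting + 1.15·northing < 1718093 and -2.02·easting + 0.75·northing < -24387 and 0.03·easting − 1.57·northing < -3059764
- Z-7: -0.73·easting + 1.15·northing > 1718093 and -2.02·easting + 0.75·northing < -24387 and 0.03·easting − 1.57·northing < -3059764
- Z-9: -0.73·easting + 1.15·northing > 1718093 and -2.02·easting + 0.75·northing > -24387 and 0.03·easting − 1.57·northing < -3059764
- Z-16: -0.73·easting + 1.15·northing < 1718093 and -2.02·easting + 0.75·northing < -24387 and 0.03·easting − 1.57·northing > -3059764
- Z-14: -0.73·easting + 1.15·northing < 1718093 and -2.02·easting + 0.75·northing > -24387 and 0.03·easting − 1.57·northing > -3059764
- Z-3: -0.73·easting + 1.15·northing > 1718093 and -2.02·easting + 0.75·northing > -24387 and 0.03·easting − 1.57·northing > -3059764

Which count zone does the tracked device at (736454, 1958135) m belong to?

-0.73·736454 + 1.15·1958135 = 1714243.830, which is < 1718093
-2.02·736454 + 0.75·1958135 = -19035.830, which is > -24387
0.03·736454 − 1.57·1958135 = -3052178.330, which is > -3059764
This sign pattern matches Z-14.

Z-14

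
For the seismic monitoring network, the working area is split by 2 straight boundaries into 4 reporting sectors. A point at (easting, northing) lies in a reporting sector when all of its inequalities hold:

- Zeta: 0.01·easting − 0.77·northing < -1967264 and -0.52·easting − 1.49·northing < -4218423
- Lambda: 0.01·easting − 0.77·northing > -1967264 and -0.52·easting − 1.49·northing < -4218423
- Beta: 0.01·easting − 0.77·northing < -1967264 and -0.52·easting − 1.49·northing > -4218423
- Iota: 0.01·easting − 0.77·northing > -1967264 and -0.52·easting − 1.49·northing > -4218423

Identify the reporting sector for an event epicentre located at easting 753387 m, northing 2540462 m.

0.01·753387 − 0.77·2540462 = -1948621.870, which is > -1967264
-0.52·753387 − 1.49·2540462 = -4177049.620, which is > -4218423
This sign pattern matches Iota.

Iota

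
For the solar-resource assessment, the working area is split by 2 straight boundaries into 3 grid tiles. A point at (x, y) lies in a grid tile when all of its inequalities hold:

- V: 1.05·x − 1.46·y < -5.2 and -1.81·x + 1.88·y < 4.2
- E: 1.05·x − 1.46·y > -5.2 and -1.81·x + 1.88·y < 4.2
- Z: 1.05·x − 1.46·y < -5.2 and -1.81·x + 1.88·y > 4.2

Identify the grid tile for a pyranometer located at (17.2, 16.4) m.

1.05·17.2 − 1.46·16.4 = -5.884, which is < -5.2
-1.81·17.2 + 1.88·16.4 = -0.300, which is < 4.2
This sign pattern matches V.

V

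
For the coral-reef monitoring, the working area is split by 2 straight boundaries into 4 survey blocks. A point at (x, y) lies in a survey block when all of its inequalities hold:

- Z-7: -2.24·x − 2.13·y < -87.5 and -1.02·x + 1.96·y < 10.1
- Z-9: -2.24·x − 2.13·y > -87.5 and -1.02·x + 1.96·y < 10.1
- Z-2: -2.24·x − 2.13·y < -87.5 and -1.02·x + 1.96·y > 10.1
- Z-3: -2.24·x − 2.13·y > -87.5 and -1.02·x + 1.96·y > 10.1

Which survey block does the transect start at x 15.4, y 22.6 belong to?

Z-3

-2.24·15.4 − 2.13·22.6 = -82.634, which is > -87.5
-1.02·15.4 + 1.96·22.6 = 28.588, which is > 10.1
This sign pattern matches Z-3.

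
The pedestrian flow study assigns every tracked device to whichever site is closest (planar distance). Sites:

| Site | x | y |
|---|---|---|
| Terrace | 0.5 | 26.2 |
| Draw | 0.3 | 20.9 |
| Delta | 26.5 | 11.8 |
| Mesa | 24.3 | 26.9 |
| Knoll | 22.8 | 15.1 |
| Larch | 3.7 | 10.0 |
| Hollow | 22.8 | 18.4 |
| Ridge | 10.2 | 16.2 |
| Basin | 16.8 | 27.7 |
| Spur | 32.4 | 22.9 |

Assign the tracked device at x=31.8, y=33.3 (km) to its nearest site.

Mesa

Squared distances to each site:
Terrace: 1030.100; Draw: 1146.010; Delta: 490.340; Mesa: 97.210; Knoll: 412.240; Larch: 1332.500; Hollow: 303.010; Ridge: 758.970; Basin: 256.360; Spur: 108.520.
Minimum at Mesa.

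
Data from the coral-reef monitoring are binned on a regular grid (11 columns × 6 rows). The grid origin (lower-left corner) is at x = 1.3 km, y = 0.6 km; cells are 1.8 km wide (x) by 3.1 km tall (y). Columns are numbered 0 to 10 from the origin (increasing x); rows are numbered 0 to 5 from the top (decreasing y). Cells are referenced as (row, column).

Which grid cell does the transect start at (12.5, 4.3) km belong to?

(4, 6)

Column index: ⌊(12.5 − 1.3) / 1.8⌋ = ⌊6.222⌋ = 6
Row offset from origin: ⌊(4.3 − 0.6) / 3.1⌋ = ⌊1.194⌋ = 1 → row 4 (counted from top)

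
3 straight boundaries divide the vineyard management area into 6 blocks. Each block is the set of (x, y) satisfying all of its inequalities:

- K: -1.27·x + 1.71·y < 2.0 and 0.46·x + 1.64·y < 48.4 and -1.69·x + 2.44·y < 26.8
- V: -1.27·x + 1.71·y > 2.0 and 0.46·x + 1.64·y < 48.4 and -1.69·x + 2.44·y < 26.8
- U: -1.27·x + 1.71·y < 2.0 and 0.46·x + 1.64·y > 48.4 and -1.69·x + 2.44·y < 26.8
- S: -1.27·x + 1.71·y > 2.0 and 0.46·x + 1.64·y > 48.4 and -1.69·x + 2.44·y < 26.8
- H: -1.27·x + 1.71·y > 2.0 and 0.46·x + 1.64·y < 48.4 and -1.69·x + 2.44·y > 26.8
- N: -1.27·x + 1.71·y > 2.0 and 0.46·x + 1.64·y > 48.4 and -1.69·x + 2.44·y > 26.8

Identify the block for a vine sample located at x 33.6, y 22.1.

U

-1.27·33.6 + 1.71·22.1 = -4.881, which is < 2.0
0.46·33.6 + 1.64·22.1 = 51.700, which is > 48.4
-1.69·33.6 + 2.44·22.1 = -2.860, which is < 26.8
This sign pattern matches U.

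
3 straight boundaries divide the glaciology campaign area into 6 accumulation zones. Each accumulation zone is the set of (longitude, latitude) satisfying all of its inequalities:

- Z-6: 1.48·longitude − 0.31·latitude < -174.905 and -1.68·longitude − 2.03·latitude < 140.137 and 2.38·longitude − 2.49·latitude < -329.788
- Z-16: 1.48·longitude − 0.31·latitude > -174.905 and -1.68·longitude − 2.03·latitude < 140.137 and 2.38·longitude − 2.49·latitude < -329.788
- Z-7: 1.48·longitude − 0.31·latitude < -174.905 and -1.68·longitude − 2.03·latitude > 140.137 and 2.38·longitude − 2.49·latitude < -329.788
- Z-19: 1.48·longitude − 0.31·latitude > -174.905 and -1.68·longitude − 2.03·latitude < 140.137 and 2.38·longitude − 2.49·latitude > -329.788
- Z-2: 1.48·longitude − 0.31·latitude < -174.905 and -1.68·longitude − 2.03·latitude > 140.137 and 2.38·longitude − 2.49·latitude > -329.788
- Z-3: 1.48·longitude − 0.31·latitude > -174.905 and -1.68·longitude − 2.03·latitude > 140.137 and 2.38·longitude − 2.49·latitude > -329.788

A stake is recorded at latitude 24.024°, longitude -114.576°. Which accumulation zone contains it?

1.48·-114.576 − 0.31·24.024 = -177.020, which is < -174.905
-1.68·-114.576 − 2.03·24.024 = 143.719, which is > 140.137
2.38·-114.576 − 2.49·24.024 = -332.511, which is < -329.788
This sign pattern matches Z-7.

Z-7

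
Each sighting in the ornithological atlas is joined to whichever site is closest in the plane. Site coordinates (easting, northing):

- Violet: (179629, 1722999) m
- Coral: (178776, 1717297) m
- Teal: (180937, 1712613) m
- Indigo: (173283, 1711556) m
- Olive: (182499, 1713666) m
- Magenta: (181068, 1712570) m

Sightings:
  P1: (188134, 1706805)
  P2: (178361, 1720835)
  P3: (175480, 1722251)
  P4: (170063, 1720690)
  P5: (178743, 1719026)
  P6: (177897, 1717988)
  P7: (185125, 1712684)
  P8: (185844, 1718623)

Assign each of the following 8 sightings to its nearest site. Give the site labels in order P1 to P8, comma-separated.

P1 → Olive (d²=78826546.00)
P2 → Violet (d²=6290720.00)
P3 → Violet (d²=17773705.00)
P4 → Coral (d²=87428818.00)
P5 → Coral (d²=2990530.00)
P6 → Coral (d²=1250122.00)
P7 → Olive (d²=7860200.00)
P8 → Olive (d²=35760874.00)

Olive, Violet, Violet, Coral, Coral, Coral, Olive, Olive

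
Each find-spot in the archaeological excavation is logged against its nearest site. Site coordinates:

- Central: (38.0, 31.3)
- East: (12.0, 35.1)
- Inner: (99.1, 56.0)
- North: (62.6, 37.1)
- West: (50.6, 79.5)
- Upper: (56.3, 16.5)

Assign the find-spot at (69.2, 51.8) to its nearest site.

Squared distances to each site:
Central: 1393.690; East: 3550.730; Inner: 911.650; North: 259.650; West: 1113.250; Upper: 1412.500.
Minimum at North.

North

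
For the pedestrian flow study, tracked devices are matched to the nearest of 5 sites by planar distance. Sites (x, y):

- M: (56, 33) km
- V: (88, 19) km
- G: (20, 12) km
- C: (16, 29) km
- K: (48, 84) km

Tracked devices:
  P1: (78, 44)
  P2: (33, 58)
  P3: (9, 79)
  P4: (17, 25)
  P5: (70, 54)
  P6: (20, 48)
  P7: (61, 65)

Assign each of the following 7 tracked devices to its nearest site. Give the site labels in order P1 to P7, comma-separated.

P1 → M (d²=605.00)
P2 → K (d²=901.00)
P3 → K (d²=1546.00)
P4 → C (d²=17.00)
P5 → M (d²=637.00)
P6 → C (d²=377.00)
P7 → K (d²=530.00)

M, K, K, C, M, C, K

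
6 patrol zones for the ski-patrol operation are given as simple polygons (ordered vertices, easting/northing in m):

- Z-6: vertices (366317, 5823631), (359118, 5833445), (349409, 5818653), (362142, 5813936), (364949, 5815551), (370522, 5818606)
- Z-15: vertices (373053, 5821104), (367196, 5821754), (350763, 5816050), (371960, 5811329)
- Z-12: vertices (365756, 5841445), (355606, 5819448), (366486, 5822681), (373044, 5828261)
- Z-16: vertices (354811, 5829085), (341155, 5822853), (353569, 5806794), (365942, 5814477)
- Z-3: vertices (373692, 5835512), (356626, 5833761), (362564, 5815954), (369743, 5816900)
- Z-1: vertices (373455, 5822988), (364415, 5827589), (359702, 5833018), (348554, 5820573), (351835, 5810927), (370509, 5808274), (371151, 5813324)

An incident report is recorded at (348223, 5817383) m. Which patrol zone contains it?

Z-16

Cast a ray rightward from (348223, 5817383). For each polygon, the edges (by vertex number in listed order) whose endpoints lie on opposite sides of northing = 5817383, where each meets that height, and whether that is right or left of the point:
Z-6: 3–4 at easting≈352837.2 (right), 5–6 at easting≈368291.0 (right) → 2 crossings.
Z-15: 2–3 at easting≈354603.3 (right), 4–1 at easting≈372636.9 (right) → 2 crossings.
Z-12: no edge straddles that height → 0 crossings.
Z-16: 2–3 at easting≈345383.4 (left), 4–1 at easting≈363727.7 (right) → 1 crossing.
Z-3: 2–3 at easting≈362087.5 (right), 4–1 at easting≈369845.5 (right) → 2 crossings.
Z-1: 4–5 at easting≈349639.0 (right), 7–1 at easting≈372118.7 (right) → 2 crossings.
Only Z-16 has an odd count, so the point is inside Z-16.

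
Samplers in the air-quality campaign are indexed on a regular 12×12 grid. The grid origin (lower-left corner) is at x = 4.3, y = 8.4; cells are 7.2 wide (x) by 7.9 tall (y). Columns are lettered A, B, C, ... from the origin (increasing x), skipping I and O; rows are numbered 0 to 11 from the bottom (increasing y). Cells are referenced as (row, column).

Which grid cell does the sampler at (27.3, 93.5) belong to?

(10, D)

Column index: ⌊(27.3 − 4.3) / 7.2⌋ = ⌊3.194⌋ = 3 → column D
Row offset from origin: ⌊(93.5 − 8.4) / 7.9⌋ = ⌊10.772⌋ = 10 → row 10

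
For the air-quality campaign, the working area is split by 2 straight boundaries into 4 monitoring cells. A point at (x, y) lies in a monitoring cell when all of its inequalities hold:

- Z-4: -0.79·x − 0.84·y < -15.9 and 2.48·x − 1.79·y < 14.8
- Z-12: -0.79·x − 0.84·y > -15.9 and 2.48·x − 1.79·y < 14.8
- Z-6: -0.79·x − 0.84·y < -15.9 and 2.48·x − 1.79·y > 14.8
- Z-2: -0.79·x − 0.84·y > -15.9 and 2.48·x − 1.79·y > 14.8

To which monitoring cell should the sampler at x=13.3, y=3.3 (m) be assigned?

Z-2

-0.79·13.3 − 0.84·3.3 = -13.279, which is > -15.9
2.48·13.3 − 1.79·3.3 = 27.077, which is > 14.8
This sign pattern matches Z-2.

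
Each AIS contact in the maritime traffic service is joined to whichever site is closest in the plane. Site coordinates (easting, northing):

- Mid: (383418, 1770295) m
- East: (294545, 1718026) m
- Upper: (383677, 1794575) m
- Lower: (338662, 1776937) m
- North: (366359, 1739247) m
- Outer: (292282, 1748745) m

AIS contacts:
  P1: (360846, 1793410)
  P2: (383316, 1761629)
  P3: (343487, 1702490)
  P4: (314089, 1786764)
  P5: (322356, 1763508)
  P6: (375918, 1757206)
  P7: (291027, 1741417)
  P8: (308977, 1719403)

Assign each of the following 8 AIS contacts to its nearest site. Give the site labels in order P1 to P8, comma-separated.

P1 → Upper (d²=522611786.00)
P2 → Mid (d²=75109960.00)
P3 → North (d²=1874205433.00)
P4 → Lower (d²=700402258.00)
P5 → Lower (d²=446223677.00)
P6 → Mid (d²=227571921.00)
P7 → Outer (d²=55274609.00)
P8 → East (d²=210178753.00)

Upper, Mid, North, Lower, Lower, Mid, Outer, East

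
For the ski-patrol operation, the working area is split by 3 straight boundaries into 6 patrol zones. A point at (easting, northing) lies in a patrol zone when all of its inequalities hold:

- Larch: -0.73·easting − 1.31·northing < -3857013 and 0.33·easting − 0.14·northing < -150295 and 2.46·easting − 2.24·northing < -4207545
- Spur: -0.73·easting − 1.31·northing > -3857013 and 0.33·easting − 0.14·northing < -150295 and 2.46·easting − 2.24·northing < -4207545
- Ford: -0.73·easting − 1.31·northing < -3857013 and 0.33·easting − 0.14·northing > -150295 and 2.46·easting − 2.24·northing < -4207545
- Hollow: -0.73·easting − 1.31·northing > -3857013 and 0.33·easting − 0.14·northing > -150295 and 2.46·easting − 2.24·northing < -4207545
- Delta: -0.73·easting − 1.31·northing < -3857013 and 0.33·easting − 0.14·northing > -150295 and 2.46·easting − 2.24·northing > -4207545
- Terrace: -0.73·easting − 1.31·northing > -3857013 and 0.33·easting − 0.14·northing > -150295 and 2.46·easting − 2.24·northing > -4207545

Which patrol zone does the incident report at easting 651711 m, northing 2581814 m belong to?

-0.73·651711 − 1.31·2581814 = -3857925.370, which is < -3857013
0.33·651711 − 0.14·2581814 = -146389.330, which is > -150295
2.46·651711 − 2.24·2581814 = -4180054.300, which is > -4207545
This sign pattern matches Delta.

Delta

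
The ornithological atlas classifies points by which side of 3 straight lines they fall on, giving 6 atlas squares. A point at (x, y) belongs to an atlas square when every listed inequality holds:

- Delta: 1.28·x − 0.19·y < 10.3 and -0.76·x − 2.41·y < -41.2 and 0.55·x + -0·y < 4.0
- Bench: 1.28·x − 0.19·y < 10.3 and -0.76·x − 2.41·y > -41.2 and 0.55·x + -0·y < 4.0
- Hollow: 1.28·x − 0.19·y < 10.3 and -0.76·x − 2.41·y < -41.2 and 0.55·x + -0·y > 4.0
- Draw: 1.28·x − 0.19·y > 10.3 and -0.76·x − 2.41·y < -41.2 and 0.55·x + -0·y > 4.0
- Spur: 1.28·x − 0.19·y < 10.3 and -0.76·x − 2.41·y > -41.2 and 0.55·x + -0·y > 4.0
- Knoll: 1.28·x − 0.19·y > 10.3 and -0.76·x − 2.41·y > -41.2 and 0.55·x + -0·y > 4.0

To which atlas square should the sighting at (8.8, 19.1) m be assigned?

Hollow

1.28·8.8 − 0.19·19.1 = 7.635, which is < 10.3
-0.76·8.8 − 2.41·19.1 = -52.719, which is < -41.2
0.55·8.8 + -0·19.1 = 4.840, which is > 4.0
This sign pattern matches Hollow.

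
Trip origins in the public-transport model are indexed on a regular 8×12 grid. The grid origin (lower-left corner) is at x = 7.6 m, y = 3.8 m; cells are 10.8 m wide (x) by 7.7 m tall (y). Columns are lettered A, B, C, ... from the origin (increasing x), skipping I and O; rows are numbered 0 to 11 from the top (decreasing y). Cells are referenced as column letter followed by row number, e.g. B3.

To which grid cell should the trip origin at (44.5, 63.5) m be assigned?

Column index: ⌊(44.5 − 7.6) / 10.8⌋ = ⌊3.417⌋ = 3 → column D
Row offset from origin: ⌊(63.5 − 3.8) / 7.7⌋ = ⌊7.753⌋ = 7 → row 4 (counted from top)

D4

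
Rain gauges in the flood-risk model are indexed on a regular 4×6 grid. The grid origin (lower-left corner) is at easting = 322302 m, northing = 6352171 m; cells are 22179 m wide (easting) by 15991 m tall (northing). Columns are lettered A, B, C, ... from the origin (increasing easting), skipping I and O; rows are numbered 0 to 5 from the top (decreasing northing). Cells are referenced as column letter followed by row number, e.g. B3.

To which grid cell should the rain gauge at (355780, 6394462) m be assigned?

Column index: ⌊(355780 − 322302) / 22179⌋ = ⌊1.509⌋ = 1 → column B
Row offset from origin: ⌊(6394462 − 6352171) / 15991⌋ = ⌊2.645⌋ = 2 → row 3 (counted from top)

B3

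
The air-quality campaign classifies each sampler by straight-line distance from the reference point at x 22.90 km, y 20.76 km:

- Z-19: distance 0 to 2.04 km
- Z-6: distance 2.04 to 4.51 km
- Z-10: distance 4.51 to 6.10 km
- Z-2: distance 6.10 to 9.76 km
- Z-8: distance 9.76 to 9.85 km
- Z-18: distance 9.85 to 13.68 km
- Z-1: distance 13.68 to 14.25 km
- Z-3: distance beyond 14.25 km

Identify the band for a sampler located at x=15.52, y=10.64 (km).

Distance = √((15.52−22.90)² + (10.64−20.76)²) = √(54.464 + 102.414) = 12.525 km.
9.85 ≤ 12.525 < 13.68 → Z-18.

Z-18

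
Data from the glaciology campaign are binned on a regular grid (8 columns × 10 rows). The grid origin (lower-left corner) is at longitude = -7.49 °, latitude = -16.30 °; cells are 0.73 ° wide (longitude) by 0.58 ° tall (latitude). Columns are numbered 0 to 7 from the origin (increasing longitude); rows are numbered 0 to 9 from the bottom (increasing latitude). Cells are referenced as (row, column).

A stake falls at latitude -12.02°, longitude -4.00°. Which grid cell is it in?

(7, 4)

Column index: ⌊(-4.00 − -7.49) / 0.73⌋ = ⌊4.781⌋ = 4
Row offset from origin: ⌊(-12.02 − -16.30) / 0.58⌋ = ⌊7.379⌋ = 7 → row 7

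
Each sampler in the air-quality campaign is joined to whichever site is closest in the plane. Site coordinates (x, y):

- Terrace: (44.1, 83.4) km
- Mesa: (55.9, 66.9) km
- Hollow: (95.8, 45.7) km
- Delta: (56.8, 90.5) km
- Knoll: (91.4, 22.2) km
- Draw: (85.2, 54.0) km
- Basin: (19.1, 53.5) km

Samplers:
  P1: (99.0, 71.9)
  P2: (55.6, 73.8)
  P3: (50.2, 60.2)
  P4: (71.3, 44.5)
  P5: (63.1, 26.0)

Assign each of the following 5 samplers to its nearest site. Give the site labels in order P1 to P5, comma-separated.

Draw, Mesa, Mesa, Draw, Knoll

P1 → Draw (d²=510.85)
P2 → Mesa (d²=47.70)
P3 → Mesa (d²=77.38)
P4 → Draw (d²=283.46)
P5 → Knoll (d²=815.33)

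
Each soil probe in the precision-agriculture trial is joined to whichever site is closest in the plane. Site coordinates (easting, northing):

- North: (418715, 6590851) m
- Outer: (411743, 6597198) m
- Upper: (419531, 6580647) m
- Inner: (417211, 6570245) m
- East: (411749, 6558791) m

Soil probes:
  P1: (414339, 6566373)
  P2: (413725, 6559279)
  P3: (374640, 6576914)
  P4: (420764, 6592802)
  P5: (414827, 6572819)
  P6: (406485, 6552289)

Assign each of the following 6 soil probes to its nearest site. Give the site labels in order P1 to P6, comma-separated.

P1 → Inner (d²=23240768.00)
P2 → East (d²=4142720.00)
P3 → East (d²=1705521010.00)
P4 → North (d²=8004802.00)
P5 → Inner (d²=12308932.00)
P6 → East (d²=69985700.00)

Inner, East, East, North, Inner, East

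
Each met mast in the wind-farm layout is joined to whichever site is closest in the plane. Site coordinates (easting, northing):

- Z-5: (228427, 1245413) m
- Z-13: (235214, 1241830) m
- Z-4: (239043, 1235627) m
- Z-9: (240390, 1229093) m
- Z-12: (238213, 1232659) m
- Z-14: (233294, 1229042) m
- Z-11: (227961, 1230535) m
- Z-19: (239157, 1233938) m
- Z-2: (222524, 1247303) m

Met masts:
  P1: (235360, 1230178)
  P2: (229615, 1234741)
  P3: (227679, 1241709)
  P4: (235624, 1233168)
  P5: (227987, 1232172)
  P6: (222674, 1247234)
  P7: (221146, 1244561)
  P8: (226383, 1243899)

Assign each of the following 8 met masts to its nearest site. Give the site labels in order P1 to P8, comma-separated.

P1 → Z-14 (d²=5558852.00)
P2 → Z-11 (d²=20426152.00)
P3 → Z-5 (d²=14279120.00)
P4 → Z-12 (d²=6962002.00)
P5 → Z-11 (d²=2680445.00)
P6 → Z-2 (d²=27261.00)
P7 → Z-2 (d²=9417448.00)
P8 → Z-5 (d²=6470132.00)

Z-14, Z-11, Z-5, Z-12, Z-11, Z-2, Z-2, Z-5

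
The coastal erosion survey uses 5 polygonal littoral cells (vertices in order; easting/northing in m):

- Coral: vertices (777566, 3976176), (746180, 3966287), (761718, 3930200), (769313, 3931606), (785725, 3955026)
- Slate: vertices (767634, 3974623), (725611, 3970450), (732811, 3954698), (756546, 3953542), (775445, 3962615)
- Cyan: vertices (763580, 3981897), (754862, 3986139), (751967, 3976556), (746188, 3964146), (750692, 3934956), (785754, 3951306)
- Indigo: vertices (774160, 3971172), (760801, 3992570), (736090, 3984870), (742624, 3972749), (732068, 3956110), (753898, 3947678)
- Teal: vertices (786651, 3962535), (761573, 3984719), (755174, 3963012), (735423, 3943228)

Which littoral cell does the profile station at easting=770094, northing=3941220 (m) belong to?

Coral

Cast a ray rightward from (770094, 3941220). For each polygon, the edges (by vertex number in listed order) whose endpoints lie on opposite sides of northing = 3941220, where each meets that height, and whether that is right or left of the point:
Coral: 2–3 at easting≈756973.1 (left), 4–5 at easting≈776050.2 (right) → 1 crossing.
Slate: no edge straddles that height → 0 crossings.
Cyan: 4–5 at easting≈749725.5 (left), 5–6 at easting≈764124.9 (left) → 0 crossings.
Indigo: no edge straddles that height → 0 crossings.
Teal: no edge straddles that height → 0 crossings.
Only Coral has an odd count, so the point is inside Coral.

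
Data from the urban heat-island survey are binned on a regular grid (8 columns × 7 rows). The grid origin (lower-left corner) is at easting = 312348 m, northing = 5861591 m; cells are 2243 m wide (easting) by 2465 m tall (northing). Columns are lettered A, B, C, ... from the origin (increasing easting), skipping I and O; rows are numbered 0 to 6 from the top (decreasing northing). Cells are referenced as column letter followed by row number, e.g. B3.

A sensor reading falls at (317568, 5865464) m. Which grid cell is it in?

C5

Column index: ⌊(317568 − 312348) / 2243⌋ = ⌊2.327⌋ = 2 → column C
Row offset from origin: ⌊(5865464 − 5861591) / 2465⌋ = ⌊1.571⌋ = 1 → row 5 (counted from top)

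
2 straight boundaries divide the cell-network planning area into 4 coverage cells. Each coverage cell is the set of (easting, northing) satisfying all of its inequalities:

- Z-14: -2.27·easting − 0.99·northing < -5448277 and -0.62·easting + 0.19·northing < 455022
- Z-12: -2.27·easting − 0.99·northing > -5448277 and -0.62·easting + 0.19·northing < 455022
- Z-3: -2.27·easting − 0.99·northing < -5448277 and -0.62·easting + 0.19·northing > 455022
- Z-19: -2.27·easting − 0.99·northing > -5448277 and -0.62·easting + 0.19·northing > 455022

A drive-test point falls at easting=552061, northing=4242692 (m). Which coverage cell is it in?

Z-3

-2.27·552061 − 0.99·4242692 = -5453443.550, which is < -5448277
-0.62·552061 + 0.19·4242692 = 463833.660, which is > 455022
This sign pattern matches Z-3.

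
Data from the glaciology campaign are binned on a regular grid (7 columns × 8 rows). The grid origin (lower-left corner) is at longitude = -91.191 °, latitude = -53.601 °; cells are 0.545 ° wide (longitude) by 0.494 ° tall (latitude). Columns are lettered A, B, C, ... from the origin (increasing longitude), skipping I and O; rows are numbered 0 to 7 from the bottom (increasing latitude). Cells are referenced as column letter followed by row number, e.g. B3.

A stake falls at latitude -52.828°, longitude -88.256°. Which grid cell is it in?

Column index: ⌊(-88.256 − -91.191) / 0.545⌋ = ⌊5.385⌋ = 5 → column F
Row offset from origin: ⌊(-52.828 − -53.601) / 0.494⌋ = ⌊1.565⌋ = 1 → row 1

F1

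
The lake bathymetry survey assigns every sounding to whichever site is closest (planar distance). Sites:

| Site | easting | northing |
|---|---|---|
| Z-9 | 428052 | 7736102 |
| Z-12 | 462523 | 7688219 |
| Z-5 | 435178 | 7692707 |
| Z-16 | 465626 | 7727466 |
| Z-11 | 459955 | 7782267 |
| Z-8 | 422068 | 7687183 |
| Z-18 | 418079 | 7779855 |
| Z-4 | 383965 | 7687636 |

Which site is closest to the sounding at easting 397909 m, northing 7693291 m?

Squared distances to each site:
Z-9: 2741382170.000; Z-12: 4200694180.000; Z-5: 1389319417.000; Z-16: 5753522714.000; Z-11: 11766434692.000; Z-8: 620964945.000; Z-18: 7900154996.000; Z-4: 226414161.000.
Minimum at Z-4.

Z-4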